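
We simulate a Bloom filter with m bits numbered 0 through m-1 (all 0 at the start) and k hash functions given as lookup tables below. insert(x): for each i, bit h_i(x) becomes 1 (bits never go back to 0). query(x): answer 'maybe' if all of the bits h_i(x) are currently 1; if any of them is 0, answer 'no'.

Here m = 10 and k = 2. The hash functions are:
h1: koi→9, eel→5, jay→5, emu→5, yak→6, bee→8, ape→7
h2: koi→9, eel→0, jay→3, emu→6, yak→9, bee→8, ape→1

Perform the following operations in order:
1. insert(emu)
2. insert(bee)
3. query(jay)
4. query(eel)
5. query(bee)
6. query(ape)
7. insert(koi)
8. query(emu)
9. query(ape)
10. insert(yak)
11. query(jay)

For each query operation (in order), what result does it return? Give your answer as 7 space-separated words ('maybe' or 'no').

Answer: no no maybe no maybe no no

Derivation:
Start: bits=0000000000
Op 1: insert emu -> sets bits 5 6 -> bits=0000011000
Op 2: insert bee -> sets bits 8 -> bits=0000011010
Op 3: query jay -> checks bit3=0, bit5=1 (has a 0) -> no
Op 4: query eel -> checks bit0=0, bit5=1 (has a 0) -> no
Op 5: query bee -> checks bit8=1 (all 1) -> maybe
Op 6: query ape -> checks bit1=0, bit7=0 (has a 0) -> no
Op 7: insert koi -> sets bits 9 -> bits=0000011011
Op 8: query emu -> checks bit5=1, bit6=1 (all 1) -> maybe
Op 9: query ape -> checks bit1=0, bit7=0 (has a 0) -> no
Op 10: insert yak -> sets bits 6 9 -> bits=0000011011
Op 11: query jay -> checks bit3=0, bit5=1 (has a 0) -> no
Query results in order: no no maybe no maybe no no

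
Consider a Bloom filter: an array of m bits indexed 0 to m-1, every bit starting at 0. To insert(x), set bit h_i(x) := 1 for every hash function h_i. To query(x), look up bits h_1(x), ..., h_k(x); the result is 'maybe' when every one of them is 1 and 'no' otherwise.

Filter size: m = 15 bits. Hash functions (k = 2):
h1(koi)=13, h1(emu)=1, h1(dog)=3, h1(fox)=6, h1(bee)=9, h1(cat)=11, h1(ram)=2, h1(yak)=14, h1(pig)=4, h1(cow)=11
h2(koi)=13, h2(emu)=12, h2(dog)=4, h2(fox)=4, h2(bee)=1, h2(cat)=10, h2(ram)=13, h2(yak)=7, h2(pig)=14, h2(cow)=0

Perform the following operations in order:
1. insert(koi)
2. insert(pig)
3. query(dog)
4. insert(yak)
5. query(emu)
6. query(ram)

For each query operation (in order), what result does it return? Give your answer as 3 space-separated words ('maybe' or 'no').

Start: bits=000000000000000
Op 1: insert koi -> sets bits 13 -> bits=000000000000010
Op 2: insert pig -> sets bits 4 14 -> bits=000010000000011
Op 3: query dog -> checks bit3=0, bit4=1 (has a 0) -> no
Op 4: insert yak -> sets bits 7 14 -> bits=000010010000011
Op 5: query emu -> checks bit1=0, bit12=0 (has a 0) -> no
Op 6: query ram -> checks bit2=0, bit13=1 (has a 0) -> no
Query results in order: no no no

Answer: no no no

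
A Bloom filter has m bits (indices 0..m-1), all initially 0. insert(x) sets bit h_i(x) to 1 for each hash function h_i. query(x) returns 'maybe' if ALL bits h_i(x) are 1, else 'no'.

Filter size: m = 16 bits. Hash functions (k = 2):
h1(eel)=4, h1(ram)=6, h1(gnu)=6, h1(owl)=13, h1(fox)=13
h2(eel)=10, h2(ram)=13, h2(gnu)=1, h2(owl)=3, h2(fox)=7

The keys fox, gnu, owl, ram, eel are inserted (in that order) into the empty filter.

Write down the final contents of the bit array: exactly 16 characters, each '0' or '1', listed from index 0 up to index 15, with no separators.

Start: bits=0000000000000000
After insert 'fox': sets bits 7 13 -> bits=0000000100000100
After insert 'gnu': sets bits 1 6 -> bits=0100001100000100
After insert 'owl': sets bits 3 13 -> bits=0101001100000100
After insert 'ram': sets bits 6 13 -> bits=0101001100000100
After insert 'eel': sets bits 4 10 -> bits=0101101100100100

Answer: 0101101100100100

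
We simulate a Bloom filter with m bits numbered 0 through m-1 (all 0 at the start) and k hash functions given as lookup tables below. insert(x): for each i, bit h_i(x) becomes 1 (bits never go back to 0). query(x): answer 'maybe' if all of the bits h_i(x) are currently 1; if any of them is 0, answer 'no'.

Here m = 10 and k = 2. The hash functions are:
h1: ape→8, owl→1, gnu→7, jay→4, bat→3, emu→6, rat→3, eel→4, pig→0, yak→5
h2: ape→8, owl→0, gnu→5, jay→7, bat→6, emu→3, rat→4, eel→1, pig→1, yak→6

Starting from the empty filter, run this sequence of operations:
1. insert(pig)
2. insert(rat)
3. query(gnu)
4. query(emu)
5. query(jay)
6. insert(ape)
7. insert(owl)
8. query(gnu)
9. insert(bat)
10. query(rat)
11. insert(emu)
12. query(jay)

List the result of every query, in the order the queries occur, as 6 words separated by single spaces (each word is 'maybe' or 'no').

Answer: no no no no maybe no

Derivation:
Start: bits=0000000000
Op 1: insert pig -> sets bits 0 1 -> bits=1100000000
Op 2: insert rat -> sets bits 3 4 -> bits=1101100000
Op 3: query gnu -> checks bit5=0, bit7=0 (has a 0) -> no
Op 4: query emu -> checks bit3=1, bit6=0 (has a 0) -> no
Op 5: query jay -> checks bit4=1, bit7=0 (has a 0) -> no
Op 6: insert ape -> sets bits 8 -> bits=1101100010
Op 7: insert owl -> sets bits 0 1 -> bits=1101100010
Op 8: query gnu -> checks bit5=0, bit7=0 (has a 0) -> no
Op 9: insert bat -> sets bits 3 6 -> bits=1101101010
Op 10: query rat -> checks bit3=1, bit4=1 (all 1) -> maybe
Op 11: insert emu -> sets bits 3 6 -> bits=1101101010
Op 12: query jay -> checks bit4=1, bit7=0 (has a 0) -> no
Query results in order: no no no no maybe no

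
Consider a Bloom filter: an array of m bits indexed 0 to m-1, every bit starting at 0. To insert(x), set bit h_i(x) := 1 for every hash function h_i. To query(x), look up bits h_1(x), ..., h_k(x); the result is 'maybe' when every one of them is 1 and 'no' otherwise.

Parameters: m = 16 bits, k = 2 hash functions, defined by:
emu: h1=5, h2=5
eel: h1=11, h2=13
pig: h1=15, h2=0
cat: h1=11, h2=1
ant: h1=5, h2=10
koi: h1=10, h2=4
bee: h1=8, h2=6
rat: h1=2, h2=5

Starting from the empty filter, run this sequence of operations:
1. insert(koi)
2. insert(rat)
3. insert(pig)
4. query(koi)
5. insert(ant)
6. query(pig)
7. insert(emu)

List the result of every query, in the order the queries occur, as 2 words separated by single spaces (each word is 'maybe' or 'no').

Start: bits=0000000000000000
Op 1: insert koi -> sets bits 4 10 -> bits=0000100000100000
Op 2: insert rat -> sets bits 2 5 -> bits=0010110000100000
Op 3: insert pig -> sets bits 0 15 -> bits=1010110000100001
Op 4: query koi -> checks bit4=1, bit10=1 (all 1) -> maybe
Op 5: insert ant -> sets bits 5 10 -> bits=1010110000100001
Op 6: query pig -> checks bit0=1, bit15=1 (all 1) -> maybe
Op 7: insert emu -> sets bits 5 -> bits=1010110000100001
Query results in order: maybe maybe

Answer: maybe maybe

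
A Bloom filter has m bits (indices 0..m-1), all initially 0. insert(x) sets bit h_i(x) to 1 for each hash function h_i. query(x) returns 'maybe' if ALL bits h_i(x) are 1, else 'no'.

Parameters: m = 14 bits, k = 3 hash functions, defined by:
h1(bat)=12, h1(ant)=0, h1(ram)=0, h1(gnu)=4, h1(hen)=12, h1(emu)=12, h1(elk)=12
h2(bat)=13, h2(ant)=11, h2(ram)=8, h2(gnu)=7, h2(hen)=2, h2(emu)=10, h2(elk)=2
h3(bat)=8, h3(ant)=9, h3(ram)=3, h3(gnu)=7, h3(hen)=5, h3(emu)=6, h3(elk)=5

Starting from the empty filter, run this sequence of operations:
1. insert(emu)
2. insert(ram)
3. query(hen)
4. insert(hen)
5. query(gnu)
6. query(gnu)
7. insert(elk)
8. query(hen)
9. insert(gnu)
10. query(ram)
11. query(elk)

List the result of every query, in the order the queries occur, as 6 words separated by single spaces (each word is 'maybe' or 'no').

Answer: no no no maybe maybe maybe

Derivation:
Start: bits=00000000000000
Op 1: insert emu -> sets bits 6 10 12 -> bits=00000010001010
Op 2: insert ram -> sets bits 0 3 8 -> bits=10010010101010
Op 3: query hen -> checks bit2=0, bit5=0, bit12=1 (has a 0) -> no
Op 4: insert hen -> sets bits 2 5 12 -> bits=10110110101010
Op 5: query gnu -> checks bit4=0, bit7=0 (has a 0) -> no
Op 6: query gnu -> checks bit4=0, bit7=0 (has a 0) -> no
Op 7: insert elk -> sets bits 2 5 12 -> bits=10110110101010
Op 8: query hen -> checks bit2=1, bit5=1, bit12=1 (all 1) -> maybe
Op 9: insert gnu -> sets bits 4 7 -> bits=10111111101010
Op 10: query ram -> checks bit0=1, bit3=1, bit8=1 (all 1) -> maybe
Op 11: query elk -> checks bit2=1, bit5=1, bit12=1 (all 1) -> maybe
Query results in order: no no no maybe maybe maybe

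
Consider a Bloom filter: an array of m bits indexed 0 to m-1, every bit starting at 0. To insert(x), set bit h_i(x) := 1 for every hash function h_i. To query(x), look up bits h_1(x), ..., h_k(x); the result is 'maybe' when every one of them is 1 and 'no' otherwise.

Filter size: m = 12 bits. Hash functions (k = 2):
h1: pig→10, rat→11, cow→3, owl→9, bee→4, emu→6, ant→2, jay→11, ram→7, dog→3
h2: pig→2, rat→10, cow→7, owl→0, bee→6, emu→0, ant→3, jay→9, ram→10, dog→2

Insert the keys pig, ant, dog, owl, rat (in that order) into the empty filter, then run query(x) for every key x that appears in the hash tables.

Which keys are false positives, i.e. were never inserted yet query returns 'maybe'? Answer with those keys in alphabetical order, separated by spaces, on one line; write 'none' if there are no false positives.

Answer: jay

Derivation:
Start: bits=000000000000
After insert 'pig': sets bits 2 10 -> bits=001000000010
After insert 'ant': sets bits 2 3 -> bits=001100000010
After insert 'dog': sets bits 2 3 -> bits=001100000010
After insert 'owl': sets bits 0 9 -> bits=101100000110
After insert 'rat': sets bits 10 11 -> bits=101100000111
Not inserted: bee cow emu jay ram — query each against bits=101100000111:
query bee: checks bit4=0, bit6=0 (has a 0) -> no => not a false positive
query cow: checks bit3=1, bit7=0 (has a 0) -> no => not a false positive
query emu: checks bit0=1, bit6=0 (has a 0) -> no => not a false positive
query jay: checks bit9=1, bit11=1 (all 1) -> maybe => FALSE POSITIVE
query ram: checks bit7=0, bit10=1 (has a 0) -> no => not a false positive
False positives (alphabetical): jay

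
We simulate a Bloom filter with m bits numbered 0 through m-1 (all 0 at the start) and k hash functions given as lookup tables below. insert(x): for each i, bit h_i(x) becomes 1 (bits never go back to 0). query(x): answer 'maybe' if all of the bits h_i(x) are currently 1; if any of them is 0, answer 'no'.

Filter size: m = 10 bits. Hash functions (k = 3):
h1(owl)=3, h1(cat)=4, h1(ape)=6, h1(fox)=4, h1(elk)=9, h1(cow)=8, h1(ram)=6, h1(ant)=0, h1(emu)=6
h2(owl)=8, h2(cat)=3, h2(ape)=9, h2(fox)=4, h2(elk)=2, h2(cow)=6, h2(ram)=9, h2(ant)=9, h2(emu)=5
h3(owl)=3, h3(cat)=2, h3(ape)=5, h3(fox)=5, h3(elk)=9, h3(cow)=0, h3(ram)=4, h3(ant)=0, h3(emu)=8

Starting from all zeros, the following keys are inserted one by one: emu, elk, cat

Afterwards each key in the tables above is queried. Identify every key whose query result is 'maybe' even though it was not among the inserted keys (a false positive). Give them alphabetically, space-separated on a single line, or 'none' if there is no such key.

Start: bits=0000000000
After insert 'emu': sets bits 5 6 8 -> bits=0000011010
After insert 'elk': sets bits 2 9 -> bits=0010011011
After insert 'cat': sets bits 2 3 4 -> bits=0011111011
Not inserted: ant ape cow fox owl ram — query each against bits=0011111011:
query ant: checks bit0=0, bit9=1 (has a 0) -> no => not a false positive
query ape: checks bit5=1, bit6=1, bit9=1 (all 1) -> maybe => FALSE POSITIVE
query cow: checks bit0=0, bit6=1, bit8=1 (has a 0) -> no => not a false positive
query fox: checks bit4=1, bit5=1 (all 1) -> maybe => FALSE POSITIVE
query owl: checks bit3=1, bit8=1 (all 1) -> maybe => FALSE POSITIVE
query ram: checks bit4=1, bit6=1, bit9=1 (all 1) -> maybe => FALSE POSITIVE
False positives (alphabetical): ape fox owl ram

Answer: ape fox owl ram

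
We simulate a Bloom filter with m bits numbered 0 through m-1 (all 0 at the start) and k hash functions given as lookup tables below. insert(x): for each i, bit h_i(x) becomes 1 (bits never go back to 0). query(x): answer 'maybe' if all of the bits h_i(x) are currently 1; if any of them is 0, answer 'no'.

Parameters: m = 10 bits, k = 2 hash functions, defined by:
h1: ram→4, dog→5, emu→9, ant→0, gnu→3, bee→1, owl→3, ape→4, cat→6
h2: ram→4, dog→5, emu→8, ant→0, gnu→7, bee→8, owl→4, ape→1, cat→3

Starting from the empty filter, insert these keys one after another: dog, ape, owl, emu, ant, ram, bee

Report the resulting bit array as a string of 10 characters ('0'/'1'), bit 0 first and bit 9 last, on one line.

Answer: 1101110011

Derivation:
Start: bits=0000000000
After insert 'dog': sets bits 5 -> bits=0000010000
After insert 'ape': sets bits 1 4 -> bits=0100110000
After insert 'owl': sets bits 3 4 -> bits=0101110000
After insert 'emu': sets bits 8 9 -> bits=0101110011
After insert 'ant': sets bits 0 -> bits=1101110011
After insert 'ram': sets bits 4 -> bits=1101110011
After insert 'bee': sets bits 1 8 -> bits=1101110011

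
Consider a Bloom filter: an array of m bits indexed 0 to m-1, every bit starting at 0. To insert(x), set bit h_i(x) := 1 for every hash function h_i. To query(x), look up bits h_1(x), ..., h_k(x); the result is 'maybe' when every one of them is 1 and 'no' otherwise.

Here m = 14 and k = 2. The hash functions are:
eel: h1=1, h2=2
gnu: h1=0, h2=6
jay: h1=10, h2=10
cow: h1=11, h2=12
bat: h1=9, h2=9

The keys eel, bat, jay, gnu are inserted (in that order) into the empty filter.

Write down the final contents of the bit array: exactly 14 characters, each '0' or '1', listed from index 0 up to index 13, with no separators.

Start: bits=00000000000000
After insert 'eel': sets bits 1 2 -> bits=01100000000000
After insert 'bat': sets bits 9 -> bits=01100000010000
After insert 'jay': sets bits 10 -> bits=01100000011000
After insert 'gnu': sets bits 0 6 -> bits=11100010011000

Answer: 11100010011000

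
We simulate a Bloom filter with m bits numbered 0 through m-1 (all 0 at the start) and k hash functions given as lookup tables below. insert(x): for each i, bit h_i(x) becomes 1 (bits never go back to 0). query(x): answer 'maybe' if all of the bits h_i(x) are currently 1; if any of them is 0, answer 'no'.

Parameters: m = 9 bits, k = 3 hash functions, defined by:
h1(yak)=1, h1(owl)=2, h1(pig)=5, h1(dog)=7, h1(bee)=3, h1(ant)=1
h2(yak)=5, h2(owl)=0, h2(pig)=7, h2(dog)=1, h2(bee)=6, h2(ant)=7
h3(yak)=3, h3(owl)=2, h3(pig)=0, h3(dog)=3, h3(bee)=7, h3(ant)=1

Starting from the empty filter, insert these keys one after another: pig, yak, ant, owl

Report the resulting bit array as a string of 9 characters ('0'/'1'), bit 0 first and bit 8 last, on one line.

Start: bits=000000000
After insert 'pig': sets bits 0 5 7 -> bits=100001010
After insert 'yak': sets bits 1 3 5 -> bits=110101010
After insert 'ant': sets bits 1 7 -> bits=110101010
After insert 'owl': sets bits 0 2 -> bits=111101010

Answer: 111101010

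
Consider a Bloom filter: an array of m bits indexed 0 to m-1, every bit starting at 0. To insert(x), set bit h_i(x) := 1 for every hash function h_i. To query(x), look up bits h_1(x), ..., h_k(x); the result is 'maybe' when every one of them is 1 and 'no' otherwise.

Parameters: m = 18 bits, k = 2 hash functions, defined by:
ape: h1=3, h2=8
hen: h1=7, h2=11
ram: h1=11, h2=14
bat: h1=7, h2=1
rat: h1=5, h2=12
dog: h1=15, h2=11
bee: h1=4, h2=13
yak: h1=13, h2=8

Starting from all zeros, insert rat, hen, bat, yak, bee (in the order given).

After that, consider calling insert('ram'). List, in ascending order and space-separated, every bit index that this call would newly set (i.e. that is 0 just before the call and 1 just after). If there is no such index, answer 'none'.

Answer: 14

Derivation:
Start: bits=000000000000000000
After insert 'rat': sets bits 5 12 -> bits=000001000000100000
After insert 'hen': sets bits 7 11 -> bits=000001010001100000
After insert 'bat': sets bits 1 7 -> bits=010001010001100000
After insert 'yak': sets bits 8 13 -> bits=010001011001110000
After insert 'bee': sets bits 4 13 -> bits=010011011001110000
insert 'ram' would touch bits 11 14; currently bit11=1, bit14=0
Bits that are 0 among those (would change 0->1): 14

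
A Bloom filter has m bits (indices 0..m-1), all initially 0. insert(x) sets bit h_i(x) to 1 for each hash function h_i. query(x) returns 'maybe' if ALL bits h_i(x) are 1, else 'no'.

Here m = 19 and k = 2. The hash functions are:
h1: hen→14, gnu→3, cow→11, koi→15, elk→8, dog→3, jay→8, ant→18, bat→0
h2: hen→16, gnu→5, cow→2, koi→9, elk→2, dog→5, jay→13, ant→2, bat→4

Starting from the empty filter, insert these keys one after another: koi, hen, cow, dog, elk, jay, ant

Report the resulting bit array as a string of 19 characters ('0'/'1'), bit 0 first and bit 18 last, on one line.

Answer: 0011010011010111101

Derivation:
Start: bits=0000000000000000000
After insert 'koi': sets bits 9 15 -> bits=0000000001000001000
After insert 'hen': sets bits 14 16 -> bits=0000000001000011100
After insert 'cow': sets bits 2 11 -> bits=0010000001010011100
After insert 'dog': sets bits 3 5 -> bits=0011010001010011100
After insert 'elk': sets bits 2 8 -> bits=0011010011010011100
After insert 'jay': sets bits 8 13 -> bits=0011010011010111100
After insert 'ant': sets bits 2 18 -> bits=0011010011010111101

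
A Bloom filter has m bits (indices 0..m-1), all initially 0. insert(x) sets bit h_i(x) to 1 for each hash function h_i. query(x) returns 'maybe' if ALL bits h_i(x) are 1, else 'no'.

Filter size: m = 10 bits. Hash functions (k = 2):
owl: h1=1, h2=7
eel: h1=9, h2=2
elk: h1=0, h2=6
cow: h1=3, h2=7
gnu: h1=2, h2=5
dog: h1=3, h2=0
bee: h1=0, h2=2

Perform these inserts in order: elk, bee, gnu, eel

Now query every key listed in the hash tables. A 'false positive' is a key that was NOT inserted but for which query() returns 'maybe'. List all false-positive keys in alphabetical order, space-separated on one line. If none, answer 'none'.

Answer: none

Derivation:
Start: bits=0000000000
After insert 'elk': sets bits 0 6 -> bits=1000001000
After insert 'bee': sets bits 0 2 -> bits=1010001000
After insert 'gnu': sets bits 2 5 -> bits=1010011000
After insert 'eel': sets bits 2 9 -> bits=1010011001
Not inserted: cow dog owl — query each against bits=1010011001:
query cow: checks bit3=0, bit7=0 (has a 0) -> no => not a false positive
query dog: checks bit0=1, bit3=0 (has a 0) -> no => not a false positive
query owl: checks bit1=0, bit7=0 (has a 0) -> no => not a false positive
False positives (alphabetical): none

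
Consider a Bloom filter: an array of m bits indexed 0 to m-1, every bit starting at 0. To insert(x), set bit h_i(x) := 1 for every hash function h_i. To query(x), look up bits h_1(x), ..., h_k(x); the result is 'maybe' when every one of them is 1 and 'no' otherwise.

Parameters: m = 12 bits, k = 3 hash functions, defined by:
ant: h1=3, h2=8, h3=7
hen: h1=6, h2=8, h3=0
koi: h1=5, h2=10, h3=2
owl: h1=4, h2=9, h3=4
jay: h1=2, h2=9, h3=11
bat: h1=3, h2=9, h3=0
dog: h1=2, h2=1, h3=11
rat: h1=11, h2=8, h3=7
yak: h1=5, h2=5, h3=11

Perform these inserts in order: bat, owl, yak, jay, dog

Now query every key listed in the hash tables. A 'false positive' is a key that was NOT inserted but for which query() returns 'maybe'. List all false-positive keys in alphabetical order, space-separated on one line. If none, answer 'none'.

Answer: none

Derivation:
Start: bits=000000000000
After insert 'bat': sets bits 0 3 9 -> bits=100100000100
After insert 'owl': sets bits 4 9 -> bits=100110000100
After insert 'yak': sets bits 5 11 -> bits=100111000101
After insert 'jay': sets bits 2 9 11 -> bits=101111000101
After insert 'dog': sets bits 1 2 11 -> bits=111111000101
Not inserted: ant hen koi rat — query each against bits=111111000101:
query ant: checks bit3=1, bit7=0, bit8=0 (has a 0) -> no => not a false positive
query hen: checks bit0=1, bit6=0, bit8=0 (has a 0) -> no => not a false positive
query koi: checks bit2=1, bit5=1, bit10=0 (has a 0) -> no => not a false positive
query rat: checks bit7=0, bit8=0, bit11=1 (has a 0) -> no => not a false positive
False positives (alphabetical): none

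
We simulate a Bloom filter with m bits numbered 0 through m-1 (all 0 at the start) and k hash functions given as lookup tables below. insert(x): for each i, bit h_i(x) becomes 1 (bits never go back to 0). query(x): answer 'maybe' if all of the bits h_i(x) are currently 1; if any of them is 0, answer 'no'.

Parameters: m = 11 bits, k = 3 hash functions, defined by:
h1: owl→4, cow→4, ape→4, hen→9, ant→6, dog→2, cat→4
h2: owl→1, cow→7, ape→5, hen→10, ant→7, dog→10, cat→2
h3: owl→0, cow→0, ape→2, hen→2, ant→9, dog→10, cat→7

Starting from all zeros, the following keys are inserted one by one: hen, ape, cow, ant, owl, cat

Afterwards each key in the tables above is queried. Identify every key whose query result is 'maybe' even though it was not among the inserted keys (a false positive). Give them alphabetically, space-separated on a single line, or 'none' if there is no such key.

Start: bits=00000000000
After insert 'hen': sets bits 2 9 10 -> bits=00100000011
After insert 'ape': sets bits 2 4 5 -> bits=00101100011
After insert 'cow': sets bits 0 4 7 -> bits=10101101011
After insert 'ant': sets bits 6 7 9 -> bits=10101111011
After insert 'owl': sets bits 0 1 4 -> bits=11101111011
After insert 'cat': sets bits 2 4 7 -> bits=11101111011
Not inserted: dog — query each against bits=11101111011:
query dog: checks bit2=1, bit10=1 (all 1) -> maybe => FALSE POSITIVE
False positives (alphabetical): dog

Answer: dog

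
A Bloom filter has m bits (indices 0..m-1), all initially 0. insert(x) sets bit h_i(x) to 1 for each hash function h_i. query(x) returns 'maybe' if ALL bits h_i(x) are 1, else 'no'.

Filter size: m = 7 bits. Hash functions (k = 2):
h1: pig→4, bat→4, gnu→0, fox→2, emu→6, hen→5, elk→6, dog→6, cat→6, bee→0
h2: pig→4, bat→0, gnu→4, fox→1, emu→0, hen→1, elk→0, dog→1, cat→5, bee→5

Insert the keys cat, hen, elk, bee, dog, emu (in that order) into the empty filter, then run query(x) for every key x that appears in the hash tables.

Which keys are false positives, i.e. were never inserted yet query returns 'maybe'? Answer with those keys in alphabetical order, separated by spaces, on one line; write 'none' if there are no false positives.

Start: bits=0000000
After insert 'cat': sets bits 5 6 -> bits=0000011
After insert 'hen': sets bits 1 5 -> bits=0100011
After insert 'elk': sets bits 0 6 -> bits=1100011
After insert 'bee': sets bits 0 5 -> bits=1100011
After insert 'dog': sets bits 1 6 -> bits=1100011
After insert 'emu': sets bits 0 6 -> bits=1100011
Not inserted: bat fox gnu pig — query each against bits=1100011:
query bat: checks bit0=1, bit4=0 (has a 0) -> no => not a false positive
query fox: checks bit1=1, bit2=0 (has a 0) -> no => not a false positive
query gnu: checks bit0=1, bit4=0 (has a 0) -> no => not a false positive
query pig: checks bit4=0 (has a 0) -> no => not a false positive
False positives (alphabetical): none

Answer: none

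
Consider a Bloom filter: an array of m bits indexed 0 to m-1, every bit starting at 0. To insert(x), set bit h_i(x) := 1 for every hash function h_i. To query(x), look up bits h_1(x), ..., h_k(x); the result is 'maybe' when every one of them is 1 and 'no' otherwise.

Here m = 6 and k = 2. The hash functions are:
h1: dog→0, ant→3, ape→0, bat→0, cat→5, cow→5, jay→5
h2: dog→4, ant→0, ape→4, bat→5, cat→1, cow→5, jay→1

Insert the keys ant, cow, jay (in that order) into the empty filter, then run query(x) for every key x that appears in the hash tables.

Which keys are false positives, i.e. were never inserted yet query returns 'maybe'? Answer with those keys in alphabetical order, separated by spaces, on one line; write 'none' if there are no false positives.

Answer: bat cat

Derivation:
Start: bits=000000
After insert 'ant': sets bits 0 3 -> bits=100100
After insert 'cow': sets bits 5 -> bits=100101
After insert 'jay': sets bits 1 5 -> bits=110101
Not inserted: ape bat cat dog — query each against bits=110101:
query ape: checks bit0=1, bit4=0 (has a 0) -> no => not a false positive
query bat: checks bit0=1, bit5=1 (all 1) -> maybe => FALSE POSITIVE
query cat: checks bit1=1, bit5=1 (all 1) -> maybe => FALSE POSITIVE
query dog: checks bit0=1, bit4=0 (has a 0) -> no => not a false positive
False positives (alphabetical): bat cat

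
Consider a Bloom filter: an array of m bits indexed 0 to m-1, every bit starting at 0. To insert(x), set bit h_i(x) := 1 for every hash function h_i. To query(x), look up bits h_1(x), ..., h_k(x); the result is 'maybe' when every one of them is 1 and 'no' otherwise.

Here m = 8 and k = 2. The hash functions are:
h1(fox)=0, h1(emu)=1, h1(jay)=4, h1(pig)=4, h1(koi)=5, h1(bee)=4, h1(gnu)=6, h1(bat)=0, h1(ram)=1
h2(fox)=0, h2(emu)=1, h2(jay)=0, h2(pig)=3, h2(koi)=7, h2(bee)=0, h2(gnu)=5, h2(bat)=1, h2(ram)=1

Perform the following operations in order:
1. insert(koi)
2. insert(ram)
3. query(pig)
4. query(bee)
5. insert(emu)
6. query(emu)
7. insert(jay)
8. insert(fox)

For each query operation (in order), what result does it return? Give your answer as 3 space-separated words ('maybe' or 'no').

Start: bits=00000000
Op 1: insert koi -> sets bits 5 7 -> bits=00000101
Op 2: insert ram -> sets bits 1 -> bits=01000101
Op 3: query pig -> checks bit3=0, bit4=0 (has a 0) -> no
Op 4: query bee -> checks bit0=0, bit4=0 (has a 0) -> no
Op 5: insert emu -> sets bits 1 -> bits=01000101
Op 6: query emu -> checks bit1=1 (all 1) -> maybe
Op 7: insert jay -> sets bits 0 4 -> bits=11001101
Op 8: insert fox -> sets bits 0 -> bits=11001101
Query results in order: no no maybe

Answer: no no maybe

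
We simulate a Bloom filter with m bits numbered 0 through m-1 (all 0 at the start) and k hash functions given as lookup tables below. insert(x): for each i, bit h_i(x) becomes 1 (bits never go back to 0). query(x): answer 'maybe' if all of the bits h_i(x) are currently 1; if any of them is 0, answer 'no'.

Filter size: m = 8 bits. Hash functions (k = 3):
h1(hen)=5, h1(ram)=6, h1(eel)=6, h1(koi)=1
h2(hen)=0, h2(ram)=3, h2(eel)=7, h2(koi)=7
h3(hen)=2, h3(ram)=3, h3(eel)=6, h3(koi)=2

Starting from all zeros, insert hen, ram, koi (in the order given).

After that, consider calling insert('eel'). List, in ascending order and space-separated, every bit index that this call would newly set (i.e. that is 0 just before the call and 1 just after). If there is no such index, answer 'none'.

Start: bits=00000000
After insert 'hen': sets bits 0 2 5 -> bits=10100100
After insert 'ram': sets bits 3 6 -> bits=10110110
After insert 'koi': sets bits 1 2 7 -> bits=11110111
insert 'eel' would touch bits 6 7; currently bit6=1, bit7=1
Bits that are 0 among those (would change 0->1): none

Answer: none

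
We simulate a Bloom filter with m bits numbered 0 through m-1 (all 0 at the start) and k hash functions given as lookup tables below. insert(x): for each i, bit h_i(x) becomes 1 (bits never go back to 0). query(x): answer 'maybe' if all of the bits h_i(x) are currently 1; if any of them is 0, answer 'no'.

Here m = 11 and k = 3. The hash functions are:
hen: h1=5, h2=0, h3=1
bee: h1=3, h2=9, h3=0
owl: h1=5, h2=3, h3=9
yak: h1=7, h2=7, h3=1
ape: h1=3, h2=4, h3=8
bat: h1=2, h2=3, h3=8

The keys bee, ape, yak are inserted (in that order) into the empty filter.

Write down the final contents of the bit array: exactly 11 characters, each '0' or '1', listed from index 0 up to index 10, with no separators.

Answer: 11011001110

Derivation:
Start: bits=00000000000
After insert 'bee': sets bits 0 3 9 -> bits=10010000010
After insert 'ape': sets bits 3 4 8 -> bits=10011000110
After insert 'yak': sets bits 1 7 -> bits=11011001110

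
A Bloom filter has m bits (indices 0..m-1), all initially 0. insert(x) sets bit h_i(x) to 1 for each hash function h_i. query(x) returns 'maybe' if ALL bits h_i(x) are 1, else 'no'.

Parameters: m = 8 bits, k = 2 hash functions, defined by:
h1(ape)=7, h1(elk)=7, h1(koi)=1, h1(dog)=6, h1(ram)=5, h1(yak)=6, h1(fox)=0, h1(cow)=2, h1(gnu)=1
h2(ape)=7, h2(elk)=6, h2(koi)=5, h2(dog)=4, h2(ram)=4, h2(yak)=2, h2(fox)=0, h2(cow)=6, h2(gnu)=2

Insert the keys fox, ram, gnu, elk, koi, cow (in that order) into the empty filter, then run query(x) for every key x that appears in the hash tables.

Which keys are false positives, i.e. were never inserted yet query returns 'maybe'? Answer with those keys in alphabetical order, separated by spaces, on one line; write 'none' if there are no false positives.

Start: bits=00000000
After insert 'fox': sets bits 0 -> bits=10000000
After insert 'ram': sets bits 4 5 -> bits=10001100
After insert 'gnu': sets bits 1 2 -> bits=11101100
After insert 'elk': sets bits 6 7 -> bits=11101111
After insert 'koi': sets bits 1 5 -> bits=11101111
After insert 'cow': sets bits 2 6 -> bits=11101111
Not inserted: ape dog yak — query each against bits=11101111:
query ape: checks bit7=1 (all 1) -> maybe => FALSE POSITIVE
query dog: checks bit4=1, bit6=1 (all 1) -> maybe => FALSE POSITIVE
query yak: checks bit2=1, bit6=1 (all 1) -> maybe => FALSE POSITIVE
False positives (alphabetical): ape dog yak

Answer: ape dog yak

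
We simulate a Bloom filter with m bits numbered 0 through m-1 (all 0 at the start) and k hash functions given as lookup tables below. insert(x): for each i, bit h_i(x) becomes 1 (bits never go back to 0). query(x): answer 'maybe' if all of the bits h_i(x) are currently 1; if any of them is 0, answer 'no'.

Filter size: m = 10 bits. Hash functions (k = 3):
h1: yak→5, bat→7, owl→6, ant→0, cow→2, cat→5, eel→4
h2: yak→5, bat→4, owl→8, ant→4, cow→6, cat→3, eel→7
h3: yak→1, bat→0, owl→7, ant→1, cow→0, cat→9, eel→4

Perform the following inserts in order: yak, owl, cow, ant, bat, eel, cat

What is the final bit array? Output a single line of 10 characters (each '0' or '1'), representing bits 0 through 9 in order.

Start: bits=0000000000
After insert 'yak': sets bits 1 5 -> bits=0100010000
After insert 'owl': sets bits 6 7 8 -> bits=0100011110
After insert 'cow': sets bits 0 2 6 -> bits=1110011110
After insert 'ant': sets bits 0 1 4 -> bits=1110111110
After insert 'bat': sets bits 0 4 7 -> bits=1110111110
After insert 'eel': sets bits 4 7 -> bits=1110111110
After insert 'cat': sets bits 3 5 9 -> bits=1111111111

Answer: 1111111111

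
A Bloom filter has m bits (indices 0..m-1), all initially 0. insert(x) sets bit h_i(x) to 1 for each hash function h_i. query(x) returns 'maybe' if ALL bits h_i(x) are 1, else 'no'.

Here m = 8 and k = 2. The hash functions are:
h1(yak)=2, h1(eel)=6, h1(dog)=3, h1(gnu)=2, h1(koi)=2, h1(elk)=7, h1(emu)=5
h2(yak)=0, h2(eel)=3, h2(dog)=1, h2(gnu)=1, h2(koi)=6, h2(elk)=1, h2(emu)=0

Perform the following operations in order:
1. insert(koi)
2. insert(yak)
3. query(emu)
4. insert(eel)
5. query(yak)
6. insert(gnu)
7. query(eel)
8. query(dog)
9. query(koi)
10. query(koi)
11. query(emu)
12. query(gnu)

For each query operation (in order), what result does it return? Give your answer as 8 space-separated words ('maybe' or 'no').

Answer: no maybe maybe maybe maybe maybe no maybe

Derivation:
Start: bits=00000000
Op 1: insert koi -> sets bits 2 6 -> bits=00100010
Op 2: insert yak -> sets bits 0 2 -> bits=10100010
Op 3: query emu -> checks bit0=1, bit5=0 (has a 0) -> no
Op 4: insert eel -> sets bits 3 6 -> bits=10110010
Op 5: query yak -> checks bit0=1, bit2=1 (all 1) -> maybe
Op 6: insert gnu -> sets bits 1 2 -> bits=11110010
Op 7: query eel -> checks bit3=1, bit6=1 (all 1) -> maybe
Op 8: query dog -> checks bit1=1, bit3=1 (all 1) -> maybe
Op 9: query koi -> checks bit2=1, bit6=1 (all 1) -> maybe
Op 10: query koi -> checks bit2=1, bit6=1 (all 1) -> maybe
Op 11: query emu -> checks bit0=1, bit5=0 (has a 0) -> no
Op 12: query gnu -> checks bit1=1, bit2=1 (all 1) -> maybe
Query results in order: no maybe maybe maybe maybe maybe no maybe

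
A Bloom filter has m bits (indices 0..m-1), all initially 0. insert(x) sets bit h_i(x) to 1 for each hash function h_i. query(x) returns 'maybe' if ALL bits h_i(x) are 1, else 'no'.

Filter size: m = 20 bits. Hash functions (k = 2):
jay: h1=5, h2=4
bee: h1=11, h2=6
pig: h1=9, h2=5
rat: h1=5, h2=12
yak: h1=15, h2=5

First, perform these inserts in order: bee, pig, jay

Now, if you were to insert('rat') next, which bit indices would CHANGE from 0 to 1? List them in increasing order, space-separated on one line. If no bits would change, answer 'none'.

Start: bits=00000000000000000000
After insert 'bee': sets bits 6 11 -> bits=00000010000100000000
After insert 'pig': sets bits 5 9 -> bits=00000110010100000000
After insert 'jay': sets bits 4 5 -> bits=00001110010100000000
insert 'rat' would touch bits 5 12; currently bit5=1, bit12=0
Bits that are 0 among those (would change 0->1): 12

Answer: 12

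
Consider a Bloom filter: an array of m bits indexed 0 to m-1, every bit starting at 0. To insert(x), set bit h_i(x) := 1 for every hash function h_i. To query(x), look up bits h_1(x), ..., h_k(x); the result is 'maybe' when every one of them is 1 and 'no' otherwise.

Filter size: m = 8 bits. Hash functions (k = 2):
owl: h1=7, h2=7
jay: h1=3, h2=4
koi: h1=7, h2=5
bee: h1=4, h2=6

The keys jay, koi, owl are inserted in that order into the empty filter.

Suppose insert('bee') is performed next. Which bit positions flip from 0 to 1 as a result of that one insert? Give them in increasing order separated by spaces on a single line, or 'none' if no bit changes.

Answer: 6

Derivation:
Start: bits=00000000
After insert 'jay': sets bits 3 4 -> bits=00011000
After insert 'koi': sets bits 5 7 -> bits=00011101
After insert 'owl': sets bits 7 -> bits=00011101
insert 'bee' would touch bits 4 6; currently bit4=1, bit6=0
Bits that are 0 among those (would change 0->1): 6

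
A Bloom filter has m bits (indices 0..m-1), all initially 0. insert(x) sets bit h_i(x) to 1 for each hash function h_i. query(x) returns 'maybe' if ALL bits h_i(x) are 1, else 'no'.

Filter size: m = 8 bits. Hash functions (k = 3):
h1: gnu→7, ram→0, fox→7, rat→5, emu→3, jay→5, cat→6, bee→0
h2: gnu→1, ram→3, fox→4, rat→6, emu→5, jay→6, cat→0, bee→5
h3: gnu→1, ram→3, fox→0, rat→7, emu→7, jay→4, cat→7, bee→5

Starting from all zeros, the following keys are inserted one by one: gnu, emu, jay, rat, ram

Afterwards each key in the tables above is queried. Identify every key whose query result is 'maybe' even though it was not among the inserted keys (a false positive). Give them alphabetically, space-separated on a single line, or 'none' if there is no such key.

Answer: bee cat fox

Derivation:
Start: bits=00000000
After insert 'gnu': sets bits 1 7 -> bits=01000001
After insert 'emu': sets bits 3 5 7 -> bits=01010101
After insert 'jay': sets bits 4 5 6 -> bits=01011111
After insert 'rat': sets bits 5 6 7 -> bits=01011111
After insert 'ram': sets bits 0 3 -> bits=11011111
Not inserted: bee cat fox — query each against bits=11011111:
query bee: checks bit0=1, bit5=1 (all 1) -> maybe => FALSE POSITIVE
query cat: checks bit0=1, bit6=1, bit7=1 (all 1) -> maybe => FALSE POSITIVE
query fox: checks bit0=1, bit4=1, bit7=1 (all 1) -> maybe => FALSE POSITIVE
False positives (alphabetical): bee cat fox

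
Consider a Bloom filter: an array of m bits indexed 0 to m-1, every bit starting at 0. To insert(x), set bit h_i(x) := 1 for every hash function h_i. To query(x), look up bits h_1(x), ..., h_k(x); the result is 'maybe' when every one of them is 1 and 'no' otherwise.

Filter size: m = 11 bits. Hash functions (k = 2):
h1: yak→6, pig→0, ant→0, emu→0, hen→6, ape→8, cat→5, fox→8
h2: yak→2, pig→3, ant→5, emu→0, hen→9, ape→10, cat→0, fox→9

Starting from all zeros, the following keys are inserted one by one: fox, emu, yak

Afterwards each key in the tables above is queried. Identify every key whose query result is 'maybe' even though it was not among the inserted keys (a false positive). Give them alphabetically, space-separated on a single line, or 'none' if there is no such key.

Start: bits=00000000000
After insert 'fox': sets bits 8 9 -> bits=00000000110
After insert 'emu': sets bits 0 -> bits=10000000110
After insert 'yak': sets bits 2 6 -> bits=10100010110
Not inserted: ant ape cat hen pig — query each against bits=10100010110:
query ant: checks bit0=1, bit5=0 (has a 0) -> no => not a false positive
query ape: checks bit8=1, bit10=0 (has a 0) -> no => not a false positive
query cat: checks bit0=1, bit5=0 (has a 0) -> no => not a false positive
query hen: checks bit6=1, bit9=1 (all 1) -> maybe => FALSE POSITIVE
query pig: checks bit0=1, bit3=0 (has a 0) -> no => not a false positive
False positives (alphabetical): hen

Answer: hen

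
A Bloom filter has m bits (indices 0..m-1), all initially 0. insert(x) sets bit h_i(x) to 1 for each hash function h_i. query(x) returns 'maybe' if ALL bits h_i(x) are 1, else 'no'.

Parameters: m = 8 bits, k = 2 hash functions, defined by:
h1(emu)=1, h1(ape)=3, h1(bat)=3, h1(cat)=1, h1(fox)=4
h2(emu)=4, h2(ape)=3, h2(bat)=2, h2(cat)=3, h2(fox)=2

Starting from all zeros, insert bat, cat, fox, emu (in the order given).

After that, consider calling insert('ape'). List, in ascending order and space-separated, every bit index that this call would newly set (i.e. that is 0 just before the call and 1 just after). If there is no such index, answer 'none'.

Answer: none

Derivation:
Start: bits=00000000
After insert 'bat': sets bits 2 3 -> bits=00110000
After insert 'cat': sets bits 1 3 -> bits=01110000
After insert 'fox': sets bits 2 4 -> bits=01111000
After insert 'emu': sets bits 1 4 -> bits=01111000
insert 'ape' would touch bits 3; currently bit3=1
Bits that are 0 among those (would change 0->1): none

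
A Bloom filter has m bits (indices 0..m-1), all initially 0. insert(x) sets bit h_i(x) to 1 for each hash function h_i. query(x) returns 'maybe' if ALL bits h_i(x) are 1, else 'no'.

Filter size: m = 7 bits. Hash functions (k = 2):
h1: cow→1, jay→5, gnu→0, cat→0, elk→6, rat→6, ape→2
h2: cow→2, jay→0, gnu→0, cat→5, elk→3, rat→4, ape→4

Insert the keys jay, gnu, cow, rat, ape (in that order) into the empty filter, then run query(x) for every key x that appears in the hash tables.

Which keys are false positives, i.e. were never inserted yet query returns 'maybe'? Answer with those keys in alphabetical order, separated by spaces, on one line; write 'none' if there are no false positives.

Start: bits=0000000
After insert 'jay': sets bits 0 5 -> bits=1000010
After insert 'gnu': sets bits 0 -> bits=1000010
After insert 'cow': sets bits 1 2 -> bits=1110010
After insert 'rat': sets bits 4 6 -> bits=1110111
After insert 'ape': sets bits 2 4 -> bits=1110111
Not inserted: cat elk — query each against bits=1110111:
query cat: checks bit0=1, bit5=1 (all 1) -> maybe => FALSE POSITIVE
query elk: checks bit3=0, bit6=1 (has a 0) -> no => not a false positive
False positives (alphabetical): cat

Answer: cat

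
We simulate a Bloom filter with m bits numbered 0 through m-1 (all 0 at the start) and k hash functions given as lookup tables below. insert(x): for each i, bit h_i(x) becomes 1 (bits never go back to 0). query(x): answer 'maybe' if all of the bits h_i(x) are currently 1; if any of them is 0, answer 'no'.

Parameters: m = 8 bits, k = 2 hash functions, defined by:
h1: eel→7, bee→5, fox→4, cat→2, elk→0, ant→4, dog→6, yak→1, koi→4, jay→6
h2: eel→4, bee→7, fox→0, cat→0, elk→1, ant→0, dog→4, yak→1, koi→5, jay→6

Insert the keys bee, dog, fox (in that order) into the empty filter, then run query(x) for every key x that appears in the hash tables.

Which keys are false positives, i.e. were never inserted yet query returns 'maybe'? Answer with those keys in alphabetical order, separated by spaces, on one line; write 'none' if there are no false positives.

Start: bits=00000000
After insert 'bee': sets bits 5 7 -> bits=00000101
After insert 'dog': sets bits 4 6 -> bits=00001111
After insert 'fox': sets bits 0 4 -> bits=10001111
Not inserted: ant cat eel elk jay koi yak — query each against bits=10001111:
query ant: checks bit0=1, bit4=1 (all 1) -> maybe => FALSE POSITIVE
query cat: checks bit0=1, bit2=0 (has a 0) -> no => not a false positive
query eel: checks bit4=1, bit7=1 (all 1) -> maybe => FALSE POSITIVE
query elk: checks bit0=1, bit1=0 (has a 0) -> no => not a false positive
query jay: checks bit6=1 (all 1) -> maybe => FALSE POSITIVE
query koi: checks bit4=1, bit5=1 (all 1) -> maybe => FALSE POSITIVE
query yak: checks bit1=0 (has a 0) -> no => not a false positive
False positives (alphabetical): ant eel jay koi

Answer: ant eel jay koi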